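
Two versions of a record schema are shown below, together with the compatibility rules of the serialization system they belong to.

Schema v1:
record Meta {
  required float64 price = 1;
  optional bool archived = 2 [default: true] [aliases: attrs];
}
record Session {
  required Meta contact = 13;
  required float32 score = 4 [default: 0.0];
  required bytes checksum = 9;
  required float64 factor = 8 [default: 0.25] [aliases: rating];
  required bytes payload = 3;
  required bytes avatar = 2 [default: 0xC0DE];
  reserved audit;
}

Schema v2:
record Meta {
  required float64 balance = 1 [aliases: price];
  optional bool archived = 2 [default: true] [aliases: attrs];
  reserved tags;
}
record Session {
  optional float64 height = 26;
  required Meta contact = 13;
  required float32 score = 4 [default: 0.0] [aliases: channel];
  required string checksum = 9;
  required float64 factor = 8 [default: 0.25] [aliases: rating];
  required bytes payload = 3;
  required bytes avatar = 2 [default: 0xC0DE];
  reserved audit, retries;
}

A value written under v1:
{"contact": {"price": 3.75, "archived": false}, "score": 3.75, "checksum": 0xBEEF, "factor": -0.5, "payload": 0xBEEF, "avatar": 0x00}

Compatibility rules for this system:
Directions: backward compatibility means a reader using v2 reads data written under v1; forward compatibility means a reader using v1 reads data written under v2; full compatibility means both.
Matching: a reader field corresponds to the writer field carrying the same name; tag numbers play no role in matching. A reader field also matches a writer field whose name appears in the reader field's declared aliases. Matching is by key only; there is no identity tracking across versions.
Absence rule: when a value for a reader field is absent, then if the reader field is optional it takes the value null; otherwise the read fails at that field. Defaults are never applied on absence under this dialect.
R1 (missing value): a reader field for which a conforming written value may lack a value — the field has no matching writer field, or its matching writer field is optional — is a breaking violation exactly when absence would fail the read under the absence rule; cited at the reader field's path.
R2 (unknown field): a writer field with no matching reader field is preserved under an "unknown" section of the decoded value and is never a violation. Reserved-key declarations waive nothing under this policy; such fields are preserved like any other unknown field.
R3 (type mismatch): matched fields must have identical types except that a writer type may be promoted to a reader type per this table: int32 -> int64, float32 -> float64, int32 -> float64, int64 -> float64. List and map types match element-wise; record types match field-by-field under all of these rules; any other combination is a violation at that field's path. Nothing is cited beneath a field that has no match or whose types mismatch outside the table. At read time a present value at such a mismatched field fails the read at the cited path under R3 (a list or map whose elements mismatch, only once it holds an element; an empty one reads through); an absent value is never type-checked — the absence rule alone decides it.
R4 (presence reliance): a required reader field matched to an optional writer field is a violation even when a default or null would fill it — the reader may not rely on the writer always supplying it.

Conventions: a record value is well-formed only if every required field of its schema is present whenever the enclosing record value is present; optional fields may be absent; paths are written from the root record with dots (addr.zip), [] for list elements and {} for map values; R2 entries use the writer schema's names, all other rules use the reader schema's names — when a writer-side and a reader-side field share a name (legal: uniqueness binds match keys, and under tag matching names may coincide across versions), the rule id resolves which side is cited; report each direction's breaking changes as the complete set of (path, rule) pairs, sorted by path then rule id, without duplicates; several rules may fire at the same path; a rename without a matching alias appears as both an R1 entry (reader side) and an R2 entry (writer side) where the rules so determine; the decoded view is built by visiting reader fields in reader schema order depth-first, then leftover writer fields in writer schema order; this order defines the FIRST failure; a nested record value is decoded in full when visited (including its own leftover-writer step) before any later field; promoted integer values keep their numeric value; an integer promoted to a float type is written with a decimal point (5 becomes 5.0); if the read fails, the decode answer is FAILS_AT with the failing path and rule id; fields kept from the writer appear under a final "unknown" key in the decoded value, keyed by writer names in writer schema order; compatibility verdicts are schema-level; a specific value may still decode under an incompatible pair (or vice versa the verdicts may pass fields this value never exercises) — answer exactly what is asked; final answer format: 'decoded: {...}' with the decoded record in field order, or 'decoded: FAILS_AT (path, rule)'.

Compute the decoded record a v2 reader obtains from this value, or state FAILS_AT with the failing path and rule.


decoded: FAILS_AT (checksum, R3)

in Session below, arrows point writer -> reader
decoding the Session value with the v2 reader:
  height := null (missing; optional => null)
  contact.balance := 3.75 (from writer price)
  contact.archived := false
  score := 3.75
  read fails at checksum under R3
  => FAILS_AT (checksum, R3)
ruling out the remaining Session differences:
  added field height to record Session: optional float64, tag 26 (in v2 it sits immediately before contact) -> fires no rule on Session under this dialect and leaves the result unchanged
  renamed field price to balance in record Meta (alias price declared on the renamed field) -> matters for Session compatibility verdicts, not for this value's decode


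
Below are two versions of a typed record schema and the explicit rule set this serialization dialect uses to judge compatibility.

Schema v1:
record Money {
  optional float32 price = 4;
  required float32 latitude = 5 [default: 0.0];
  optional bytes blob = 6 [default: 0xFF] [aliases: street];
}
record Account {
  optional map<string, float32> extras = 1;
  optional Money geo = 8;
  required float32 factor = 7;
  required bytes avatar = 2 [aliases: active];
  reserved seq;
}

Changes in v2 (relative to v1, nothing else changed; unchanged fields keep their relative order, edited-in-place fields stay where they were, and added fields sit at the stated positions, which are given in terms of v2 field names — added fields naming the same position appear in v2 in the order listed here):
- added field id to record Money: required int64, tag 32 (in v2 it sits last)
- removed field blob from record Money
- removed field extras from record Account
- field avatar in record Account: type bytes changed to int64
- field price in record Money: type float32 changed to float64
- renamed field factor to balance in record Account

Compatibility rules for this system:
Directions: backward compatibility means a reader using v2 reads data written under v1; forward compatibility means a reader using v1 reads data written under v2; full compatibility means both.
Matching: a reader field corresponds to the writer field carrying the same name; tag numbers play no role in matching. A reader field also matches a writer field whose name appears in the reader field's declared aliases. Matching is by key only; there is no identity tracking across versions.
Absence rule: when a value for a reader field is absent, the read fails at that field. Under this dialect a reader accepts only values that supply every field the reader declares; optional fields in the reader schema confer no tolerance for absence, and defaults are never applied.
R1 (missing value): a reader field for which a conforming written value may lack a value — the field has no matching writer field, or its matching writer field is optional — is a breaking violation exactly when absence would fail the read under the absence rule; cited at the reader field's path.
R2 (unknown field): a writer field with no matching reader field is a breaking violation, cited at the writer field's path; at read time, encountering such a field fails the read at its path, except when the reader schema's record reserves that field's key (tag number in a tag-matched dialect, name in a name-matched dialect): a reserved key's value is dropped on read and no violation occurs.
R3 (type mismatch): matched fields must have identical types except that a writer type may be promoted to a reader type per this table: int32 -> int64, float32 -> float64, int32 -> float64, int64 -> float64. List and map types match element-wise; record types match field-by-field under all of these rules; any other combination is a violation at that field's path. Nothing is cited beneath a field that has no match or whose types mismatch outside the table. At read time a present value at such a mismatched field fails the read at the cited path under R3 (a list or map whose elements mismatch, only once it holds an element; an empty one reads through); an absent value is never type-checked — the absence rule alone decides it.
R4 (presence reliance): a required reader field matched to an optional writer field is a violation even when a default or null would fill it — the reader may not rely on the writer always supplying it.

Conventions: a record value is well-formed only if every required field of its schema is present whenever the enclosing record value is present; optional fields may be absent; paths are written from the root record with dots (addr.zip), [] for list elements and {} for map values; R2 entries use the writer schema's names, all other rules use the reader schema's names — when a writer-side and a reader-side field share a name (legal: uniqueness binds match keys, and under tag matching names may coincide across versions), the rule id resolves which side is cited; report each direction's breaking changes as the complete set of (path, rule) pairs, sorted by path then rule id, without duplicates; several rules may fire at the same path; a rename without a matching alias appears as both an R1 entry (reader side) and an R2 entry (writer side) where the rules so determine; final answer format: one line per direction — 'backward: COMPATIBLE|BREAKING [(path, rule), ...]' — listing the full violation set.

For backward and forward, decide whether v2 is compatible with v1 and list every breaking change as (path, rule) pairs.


in Account below, arrows point writer -> reader
backward analysis of Account with v2 as reader and v1 as writer:
  geo: paired with writer geo (Money -> Money; writer optional)
  balance: no writer match
  avatar: paired with writer avatar (bytes -> int64; writer required)
  writer extras: unknown to reader
  writer factor: unknown to reader
  geo.price: paired with writer geo.price (float32 -> float64; writer optional)
  geo.latitude: paired with writer geo.latitude (float32 -> float32; writer required)
  geo.id: no writer match
  writer geo.blob: unknown to reader
  R3 fires at avatar
  R1 fires at balance
  R2 fires at extras
  R2 fires at factor
  R1 fires at geo
  R2 fires at geo.blob
  R1 fires at geo.id
  R1 fires at geo.price
  => backward: BREAKING (8)
forward analysis of Account with v1 as reader and v2 as writer:
  extras: no writer match
  geo: paired with writer geo (Money -> Money; writer optional)
  factor: no writer match
  avatar: paired with writer avatar (int64 -> bytes; writer required)
  writer balance: unknown to reader
  geo.price: paired with writer geo.price (float64 -> float32; writer optional)
  geo.latitude: paired with writer geo.latitude (float32 -> float32; writer required)
  geo.blob: no writer match
  writer geo.id: unknown to reader
  R3 fires at avatar
  R2 fires at balance
  R1 fires at extras
  R1 fires at factor
  R1 fires at geo
  R1 fires at geo.blob
  R2 fires at geo.id
  R1 fires at geo.price
  R3 fires at geo.price
  => forward: BREAKING (9)

backward: BREAKING [(avatar, R3), (balance, R1), (extras, R2), (factor, R2), (geo, R1), (geo.blob, R2), (geo.id, R1), (geo.price, R1)]; forward: BREAKING [(avatar, R3), (balance, R2), (extras, R1), (factor, R1), (geo, R1), (geo.blob, R1), (geo.id, R2), (geo.price, R1), (geo.price, R3)]


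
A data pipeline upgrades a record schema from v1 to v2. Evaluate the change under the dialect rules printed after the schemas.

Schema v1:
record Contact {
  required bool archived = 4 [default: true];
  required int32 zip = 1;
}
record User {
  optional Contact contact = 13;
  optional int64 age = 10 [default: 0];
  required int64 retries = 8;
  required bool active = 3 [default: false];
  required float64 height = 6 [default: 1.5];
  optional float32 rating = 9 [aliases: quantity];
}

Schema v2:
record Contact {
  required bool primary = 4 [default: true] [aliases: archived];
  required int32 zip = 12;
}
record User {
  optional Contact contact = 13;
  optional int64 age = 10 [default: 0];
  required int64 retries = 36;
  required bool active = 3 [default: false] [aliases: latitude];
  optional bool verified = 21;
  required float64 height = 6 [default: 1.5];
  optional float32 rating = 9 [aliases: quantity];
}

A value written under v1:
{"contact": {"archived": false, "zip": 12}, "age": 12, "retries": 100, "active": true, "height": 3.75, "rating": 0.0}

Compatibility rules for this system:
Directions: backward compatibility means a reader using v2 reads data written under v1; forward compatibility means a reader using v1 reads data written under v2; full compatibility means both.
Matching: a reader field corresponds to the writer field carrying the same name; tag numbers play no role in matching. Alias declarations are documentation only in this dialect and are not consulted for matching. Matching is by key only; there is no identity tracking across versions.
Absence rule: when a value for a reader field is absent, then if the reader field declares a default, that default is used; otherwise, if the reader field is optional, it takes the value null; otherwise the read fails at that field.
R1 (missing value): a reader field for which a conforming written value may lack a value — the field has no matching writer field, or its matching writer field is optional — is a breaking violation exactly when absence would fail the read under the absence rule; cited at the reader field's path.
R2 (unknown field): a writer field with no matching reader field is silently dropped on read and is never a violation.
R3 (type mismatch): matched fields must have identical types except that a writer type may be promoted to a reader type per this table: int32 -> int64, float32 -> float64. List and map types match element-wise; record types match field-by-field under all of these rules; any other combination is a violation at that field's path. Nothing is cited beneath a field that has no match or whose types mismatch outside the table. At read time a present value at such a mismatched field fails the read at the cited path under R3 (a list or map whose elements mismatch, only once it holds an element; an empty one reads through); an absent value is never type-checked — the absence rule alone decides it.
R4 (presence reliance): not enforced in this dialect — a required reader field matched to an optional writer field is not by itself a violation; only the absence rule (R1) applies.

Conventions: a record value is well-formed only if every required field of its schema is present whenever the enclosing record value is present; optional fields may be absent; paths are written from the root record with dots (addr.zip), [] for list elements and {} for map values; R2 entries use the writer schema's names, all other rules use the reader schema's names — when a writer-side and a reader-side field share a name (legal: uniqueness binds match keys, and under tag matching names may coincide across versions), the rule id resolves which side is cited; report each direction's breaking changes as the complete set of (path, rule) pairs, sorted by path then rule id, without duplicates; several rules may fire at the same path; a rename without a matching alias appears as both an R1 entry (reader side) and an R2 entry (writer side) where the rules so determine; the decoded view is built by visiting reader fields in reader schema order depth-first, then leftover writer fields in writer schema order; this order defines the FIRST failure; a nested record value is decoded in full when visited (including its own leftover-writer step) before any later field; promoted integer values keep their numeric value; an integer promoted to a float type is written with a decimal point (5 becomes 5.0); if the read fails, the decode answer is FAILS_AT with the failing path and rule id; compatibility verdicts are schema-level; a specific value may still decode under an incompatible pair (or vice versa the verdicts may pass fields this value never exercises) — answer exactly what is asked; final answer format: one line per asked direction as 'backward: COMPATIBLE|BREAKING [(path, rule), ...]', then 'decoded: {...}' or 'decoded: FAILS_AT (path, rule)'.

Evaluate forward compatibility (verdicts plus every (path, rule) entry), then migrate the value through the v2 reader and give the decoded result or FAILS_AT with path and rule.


in User below, arrows point writer -> reader
checking forward for User: reader v1 against writer v2:
  contact <- contact (Contact -> Contact, writer optional)
  age <- age (int64 -> int64, writer optional)
  retries <- retries (int64 -> int64, writer required)
  active <- active (bool -> bool, writer required)
  height <- height (float64 -> float64, writer required)
  rating <- rating (float32 -> float32, writer optional)
  verified (writer side), unknown to reader
  contact.archived has no writer counterpart
  contact.zip <- contact.zip (int32 -> int32, writer required)
  contact.primary (writer side), unknown to reader
  => no violations; forward on User: COMPATIBLE
migrating the User value to v2:
  contact.primary := true (absent -> default)
  contact.zip := 12
  writer contact.archived: unknown -> dropped
  age := 12
  retries := 100
  active := true
  verified := null (absent, optional -> null)
  height := 3.75
  rating := 0.0
  => decoded: {"contact": {"primary": true, "zip": 12}, "age": 12, "retries": 100, "active": true, "verified": null, "height": 3.75, "rating": 0.0}
remaining User differences; none change what is asked:
  field zip in record Contact: tag 1 changed to 12 -> inert for the asked User verdict: nothing fires
  field retries in record User: tag 8 changed to 36 -> inert for the asked User verdict: nothing fires

forward: COMPATIBLE []; decoded: {"contact": {"primary": true, "zip": 12}, "age": 12, "retries": 100, "active": true, "verified": null, "height": 3.75, "rating": 0.0}


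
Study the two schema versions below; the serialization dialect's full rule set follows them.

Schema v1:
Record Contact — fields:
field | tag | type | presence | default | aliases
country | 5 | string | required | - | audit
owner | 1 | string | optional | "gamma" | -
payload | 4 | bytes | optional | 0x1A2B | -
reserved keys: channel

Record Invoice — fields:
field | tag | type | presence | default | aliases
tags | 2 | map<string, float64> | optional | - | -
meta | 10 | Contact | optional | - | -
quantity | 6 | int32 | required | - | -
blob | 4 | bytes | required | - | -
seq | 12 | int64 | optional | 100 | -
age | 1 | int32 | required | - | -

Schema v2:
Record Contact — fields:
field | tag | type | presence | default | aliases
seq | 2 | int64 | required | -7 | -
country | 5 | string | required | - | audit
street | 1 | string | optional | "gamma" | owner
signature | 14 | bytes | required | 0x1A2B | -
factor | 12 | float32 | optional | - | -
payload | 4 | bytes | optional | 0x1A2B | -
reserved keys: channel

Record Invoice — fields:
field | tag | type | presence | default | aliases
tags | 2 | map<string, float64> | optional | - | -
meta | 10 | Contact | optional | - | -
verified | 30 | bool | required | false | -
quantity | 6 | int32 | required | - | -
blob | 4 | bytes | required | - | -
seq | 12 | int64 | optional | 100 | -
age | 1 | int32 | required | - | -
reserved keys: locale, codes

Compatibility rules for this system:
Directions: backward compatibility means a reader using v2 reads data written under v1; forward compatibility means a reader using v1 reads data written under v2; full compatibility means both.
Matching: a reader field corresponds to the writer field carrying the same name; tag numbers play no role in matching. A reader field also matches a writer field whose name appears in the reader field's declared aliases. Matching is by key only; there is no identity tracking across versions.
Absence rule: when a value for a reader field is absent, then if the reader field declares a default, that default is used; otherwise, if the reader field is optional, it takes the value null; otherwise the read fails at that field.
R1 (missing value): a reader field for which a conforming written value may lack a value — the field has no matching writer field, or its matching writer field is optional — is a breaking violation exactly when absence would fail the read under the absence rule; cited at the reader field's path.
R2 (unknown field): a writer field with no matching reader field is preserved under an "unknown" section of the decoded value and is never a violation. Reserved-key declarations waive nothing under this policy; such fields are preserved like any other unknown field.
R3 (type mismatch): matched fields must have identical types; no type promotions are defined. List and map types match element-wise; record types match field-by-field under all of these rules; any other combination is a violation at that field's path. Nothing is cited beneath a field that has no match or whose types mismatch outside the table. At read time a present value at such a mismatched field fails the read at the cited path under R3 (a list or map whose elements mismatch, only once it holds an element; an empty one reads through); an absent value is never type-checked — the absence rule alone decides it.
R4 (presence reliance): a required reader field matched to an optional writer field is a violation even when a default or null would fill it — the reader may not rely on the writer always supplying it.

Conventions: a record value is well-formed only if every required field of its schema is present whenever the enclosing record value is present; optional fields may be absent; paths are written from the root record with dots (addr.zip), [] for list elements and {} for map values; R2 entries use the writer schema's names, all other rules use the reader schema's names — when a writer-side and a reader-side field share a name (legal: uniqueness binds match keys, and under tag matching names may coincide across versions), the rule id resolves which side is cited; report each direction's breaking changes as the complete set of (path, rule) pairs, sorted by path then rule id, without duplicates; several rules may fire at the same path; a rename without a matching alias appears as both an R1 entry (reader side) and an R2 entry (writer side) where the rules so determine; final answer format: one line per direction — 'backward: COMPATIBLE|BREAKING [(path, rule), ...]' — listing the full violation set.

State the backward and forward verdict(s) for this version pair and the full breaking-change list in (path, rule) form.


backward: COMPATIBLE []; forward: COMPATIBLE []

arrows below run writer -> reader for Invoice
backward on Invoice — v2 reading data written by v1:
  tags: map<string, float64> -> map<string, float64>, writer optional; from tags
  meta: Contact -> Contact, writer optional; from meta
  verified: no writer match
  quantity: int32 -> int32, writer required; from quantity
  blob: bytes -> bytes, writer required; from blob
  seq: int64 -> int64, writer optional; from seq
  age: int32 -> int32, writer required; from age
  meta.seq: no writer match
  meta.country: string -> string, writer required; from meta.country
  meta.street: string -> string, writer optional; from meta.owner
  meta.signature: no writer match
  meta.factor: no writer match
  meta.payload: bytes -> bytes, writer optional; from meta.payload
  => backward verdict for Invoice: COMPATIBLE, no violations
forward on Invoice — v1 reading data written by v2:
  tags: map<string, float64> -> map<string, float64>, writer optional; from tags
  meta: Contact -> Contact, writer optional; from meta
  quantity: int32 -> int32, writer required; from quantity
  blob: bytes -> bytes, writer required; from blob
  seq: int64 -> int64, writer optional; from seq
  age: int32 -> int32, writer required; from age
  writer field verified has no reader counterpart
  meta.country: string -> string, writer required; from meta.country
  meta.owner: no writer match
  meta.payload: bytes -> bytes, writer optional; from meta.payload
  writer field meta.seq has no reader counterpart
  writer field meta.street has no reader counterpart
  writer field meta.signature has no reader counterpart
  writer field meta.factor has no reader counterpart
  => forward verdict for Invoice: COMPATIBLE, no violations


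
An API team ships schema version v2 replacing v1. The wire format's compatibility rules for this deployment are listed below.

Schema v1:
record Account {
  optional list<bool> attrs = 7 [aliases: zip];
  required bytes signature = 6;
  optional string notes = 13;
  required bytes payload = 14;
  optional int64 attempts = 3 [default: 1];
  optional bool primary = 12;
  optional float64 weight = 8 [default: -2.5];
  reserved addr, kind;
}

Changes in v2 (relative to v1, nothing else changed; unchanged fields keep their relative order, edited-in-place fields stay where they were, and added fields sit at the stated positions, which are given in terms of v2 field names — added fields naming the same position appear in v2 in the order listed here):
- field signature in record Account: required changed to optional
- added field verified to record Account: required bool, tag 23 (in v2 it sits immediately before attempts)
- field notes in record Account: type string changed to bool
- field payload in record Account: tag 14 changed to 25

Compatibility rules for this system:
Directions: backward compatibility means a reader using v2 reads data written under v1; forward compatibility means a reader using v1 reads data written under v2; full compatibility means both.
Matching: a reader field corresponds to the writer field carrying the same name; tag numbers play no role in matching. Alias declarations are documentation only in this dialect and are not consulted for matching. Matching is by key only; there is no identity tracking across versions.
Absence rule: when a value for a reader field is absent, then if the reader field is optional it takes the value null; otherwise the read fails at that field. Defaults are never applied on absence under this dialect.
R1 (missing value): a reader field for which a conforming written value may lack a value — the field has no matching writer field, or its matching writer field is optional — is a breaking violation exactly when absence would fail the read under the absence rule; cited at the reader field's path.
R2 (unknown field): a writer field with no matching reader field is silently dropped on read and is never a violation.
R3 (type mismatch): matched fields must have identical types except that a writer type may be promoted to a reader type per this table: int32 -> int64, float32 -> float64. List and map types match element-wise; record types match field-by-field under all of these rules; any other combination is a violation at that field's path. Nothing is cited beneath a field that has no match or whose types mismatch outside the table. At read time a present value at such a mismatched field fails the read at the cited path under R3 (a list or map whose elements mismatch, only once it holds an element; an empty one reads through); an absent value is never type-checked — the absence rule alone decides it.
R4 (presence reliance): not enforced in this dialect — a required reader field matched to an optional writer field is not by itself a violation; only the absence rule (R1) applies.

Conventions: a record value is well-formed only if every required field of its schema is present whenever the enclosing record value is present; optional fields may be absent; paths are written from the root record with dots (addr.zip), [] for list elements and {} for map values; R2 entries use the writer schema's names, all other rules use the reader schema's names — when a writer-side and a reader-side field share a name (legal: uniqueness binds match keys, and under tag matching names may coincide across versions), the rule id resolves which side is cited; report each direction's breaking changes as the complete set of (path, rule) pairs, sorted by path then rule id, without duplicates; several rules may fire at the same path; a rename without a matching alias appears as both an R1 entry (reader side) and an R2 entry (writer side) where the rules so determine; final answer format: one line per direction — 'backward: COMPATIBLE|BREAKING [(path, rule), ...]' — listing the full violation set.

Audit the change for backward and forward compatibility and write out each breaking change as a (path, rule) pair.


the writer's type comes first in each Account pair
backward pass over Account, reader schema v2, writer schema v1:
  attrs: list<bool> -> list<bool>, writer optional; from attrs
  signature: bytes -> bytes, writer required; from signature
  notes: string -> bool, writer optional; from notes
  payload: bytes -> bytes, writer required; from payload
  verified: no writer-side match
  attempts: int64 -> int64, writer optional; from attempts
  primary: bool -> bool, writer optional; from primary
  weight: float64 -> float64, writer optional; from weight
  rule R3 violated at notes
  rule R1 violated at verified
  backward on Account therefore BREAKING (2)
forward pass over Account, reader schema v1, writer schema v2:
  attrs: list<bool> -> list<bool>, writer optional; from attrs
  signature: bytes -> bytes, writer optional; from signature
  notes: bool -> string, writer optional; from notes
  payload: bytes -> bytes, writer required; from payload
  attempts: int64 -> int64, writer optional; from attempts
  primary: bool -> bool, writer optional; from primary
  weight: float64 -> float64, writer optional; from weight
  verified (writer side), unknown to reader
  rule R3 violated at notes
  rule R1 violated at signature
  forward on Account therefore BREAKING (2)

backward: BREAKING [(notes, R3), (verified, R1)]; forward: BREAKING [(notes, R3), (signature, R1)]


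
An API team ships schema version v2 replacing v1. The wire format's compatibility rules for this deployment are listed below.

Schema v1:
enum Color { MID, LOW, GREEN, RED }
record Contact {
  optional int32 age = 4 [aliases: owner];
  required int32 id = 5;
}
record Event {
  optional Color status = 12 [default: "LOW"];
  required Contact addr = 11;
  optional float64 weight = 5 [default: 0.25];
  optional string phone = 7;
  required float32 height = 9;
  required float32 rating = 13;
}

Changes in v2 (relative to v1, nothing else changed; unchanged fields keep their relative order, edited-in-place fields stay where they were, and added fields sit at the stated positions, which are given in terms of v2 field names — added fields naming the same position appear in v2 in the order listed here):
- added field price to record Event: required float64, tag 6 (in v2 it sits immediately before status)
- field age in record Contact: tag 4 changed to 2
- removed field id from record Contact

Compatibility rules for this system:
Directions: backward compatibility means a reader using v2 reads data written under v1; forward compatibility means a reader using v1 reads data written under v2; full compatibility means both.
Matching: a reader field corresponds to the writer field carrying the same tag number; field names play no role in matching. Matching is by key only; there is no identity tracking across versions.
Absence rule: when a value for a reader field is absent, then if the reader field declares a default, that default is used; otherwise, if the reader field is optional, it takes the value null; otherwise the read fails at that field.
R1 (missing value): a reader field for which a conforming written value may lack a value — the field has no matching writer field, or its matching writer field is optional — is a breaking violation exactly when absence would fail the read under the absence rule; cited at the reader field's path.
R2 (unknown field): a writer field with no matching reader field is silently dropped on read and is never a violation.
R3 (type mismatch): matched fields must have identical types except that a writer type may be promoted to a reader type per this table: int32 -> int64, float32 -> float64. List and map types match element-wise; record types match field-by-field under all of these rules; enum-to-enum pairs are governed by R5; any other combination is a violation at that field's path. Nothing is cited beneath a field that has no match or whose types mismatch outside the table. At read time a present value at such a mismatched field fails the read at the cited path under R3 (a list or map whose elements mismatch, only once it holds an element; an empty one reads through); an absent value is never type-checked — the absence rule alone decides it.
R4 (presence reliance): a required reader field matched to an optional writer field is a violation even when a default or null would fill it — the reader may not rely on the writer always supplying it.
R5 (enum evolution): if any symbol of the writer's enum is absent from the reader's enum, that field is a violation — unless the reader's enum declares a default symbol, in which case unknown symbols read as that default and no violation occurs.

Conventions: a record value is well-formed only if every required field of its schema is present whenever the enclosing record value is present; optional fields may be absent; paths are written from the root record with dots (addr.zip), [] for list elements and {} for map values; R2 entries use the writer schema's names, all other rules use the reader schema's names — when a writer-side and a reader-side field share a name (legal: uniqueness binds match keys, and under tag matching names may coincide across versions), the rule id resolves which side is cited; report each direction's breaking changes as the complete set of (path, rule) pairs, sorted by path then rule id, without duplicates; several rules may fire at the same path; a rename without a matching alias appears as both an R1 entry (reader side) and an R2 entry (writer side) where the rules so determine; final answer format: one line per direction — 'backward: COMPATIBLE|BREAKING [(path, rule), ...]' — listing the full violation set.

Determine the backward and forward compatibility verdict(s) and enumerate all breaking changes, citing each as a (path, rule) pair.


backward: BREAKING [(price, R1)]; forward: BREAKING [(addr.id, R1)]

each type pair in Event: writer, then reader
backward analysis of Event with v2 as reader and v1 as writer:
  price: no writer-side match
  status: paired with writer status (Color -> Color; writer optional)
  addr: paired with writer addr (Contact -> Contact; writer required)
  weight: paired with writer weight (float64 -> float64; writer optional)
  phone: paired with writer phone (string -> string; writer optional)
  height: paired with writer height (float32 -> float32; writer required)
  rating: paired with writer rating (float32 -> float32; writer required)
  addr.age: no writer-side match
  writer field addr.age has no reader counterpart
  writer field addr.id has no reader counterpart
  R1 fires at price
  => 1 violation(s): backward is BREAKING for Event
forward analysis of Event with v1 as reader and v2 as writer:
  status: paired with writer status (Color -> Color; writer optional)
  addr: paired with writer addr (Contact -> Contact; writer required)
  weight: paired with writer weight (float64 -> float64; writer optional)
  phone: paired with writer phone (string -> string; writer optional)
  height: paired with writer height (float32 -> float32; writer required)
  rating: paired with writer rating (float32 -> float32; writer required)
  writer field price has no reader counterpart
  addr.age: no writer-side match
  addr.id: no writer-side match
  writer field addr.age has no reader counterpart
  R1 fires at addr.id
  => 1 violation(s): forward is BREAKING for Event


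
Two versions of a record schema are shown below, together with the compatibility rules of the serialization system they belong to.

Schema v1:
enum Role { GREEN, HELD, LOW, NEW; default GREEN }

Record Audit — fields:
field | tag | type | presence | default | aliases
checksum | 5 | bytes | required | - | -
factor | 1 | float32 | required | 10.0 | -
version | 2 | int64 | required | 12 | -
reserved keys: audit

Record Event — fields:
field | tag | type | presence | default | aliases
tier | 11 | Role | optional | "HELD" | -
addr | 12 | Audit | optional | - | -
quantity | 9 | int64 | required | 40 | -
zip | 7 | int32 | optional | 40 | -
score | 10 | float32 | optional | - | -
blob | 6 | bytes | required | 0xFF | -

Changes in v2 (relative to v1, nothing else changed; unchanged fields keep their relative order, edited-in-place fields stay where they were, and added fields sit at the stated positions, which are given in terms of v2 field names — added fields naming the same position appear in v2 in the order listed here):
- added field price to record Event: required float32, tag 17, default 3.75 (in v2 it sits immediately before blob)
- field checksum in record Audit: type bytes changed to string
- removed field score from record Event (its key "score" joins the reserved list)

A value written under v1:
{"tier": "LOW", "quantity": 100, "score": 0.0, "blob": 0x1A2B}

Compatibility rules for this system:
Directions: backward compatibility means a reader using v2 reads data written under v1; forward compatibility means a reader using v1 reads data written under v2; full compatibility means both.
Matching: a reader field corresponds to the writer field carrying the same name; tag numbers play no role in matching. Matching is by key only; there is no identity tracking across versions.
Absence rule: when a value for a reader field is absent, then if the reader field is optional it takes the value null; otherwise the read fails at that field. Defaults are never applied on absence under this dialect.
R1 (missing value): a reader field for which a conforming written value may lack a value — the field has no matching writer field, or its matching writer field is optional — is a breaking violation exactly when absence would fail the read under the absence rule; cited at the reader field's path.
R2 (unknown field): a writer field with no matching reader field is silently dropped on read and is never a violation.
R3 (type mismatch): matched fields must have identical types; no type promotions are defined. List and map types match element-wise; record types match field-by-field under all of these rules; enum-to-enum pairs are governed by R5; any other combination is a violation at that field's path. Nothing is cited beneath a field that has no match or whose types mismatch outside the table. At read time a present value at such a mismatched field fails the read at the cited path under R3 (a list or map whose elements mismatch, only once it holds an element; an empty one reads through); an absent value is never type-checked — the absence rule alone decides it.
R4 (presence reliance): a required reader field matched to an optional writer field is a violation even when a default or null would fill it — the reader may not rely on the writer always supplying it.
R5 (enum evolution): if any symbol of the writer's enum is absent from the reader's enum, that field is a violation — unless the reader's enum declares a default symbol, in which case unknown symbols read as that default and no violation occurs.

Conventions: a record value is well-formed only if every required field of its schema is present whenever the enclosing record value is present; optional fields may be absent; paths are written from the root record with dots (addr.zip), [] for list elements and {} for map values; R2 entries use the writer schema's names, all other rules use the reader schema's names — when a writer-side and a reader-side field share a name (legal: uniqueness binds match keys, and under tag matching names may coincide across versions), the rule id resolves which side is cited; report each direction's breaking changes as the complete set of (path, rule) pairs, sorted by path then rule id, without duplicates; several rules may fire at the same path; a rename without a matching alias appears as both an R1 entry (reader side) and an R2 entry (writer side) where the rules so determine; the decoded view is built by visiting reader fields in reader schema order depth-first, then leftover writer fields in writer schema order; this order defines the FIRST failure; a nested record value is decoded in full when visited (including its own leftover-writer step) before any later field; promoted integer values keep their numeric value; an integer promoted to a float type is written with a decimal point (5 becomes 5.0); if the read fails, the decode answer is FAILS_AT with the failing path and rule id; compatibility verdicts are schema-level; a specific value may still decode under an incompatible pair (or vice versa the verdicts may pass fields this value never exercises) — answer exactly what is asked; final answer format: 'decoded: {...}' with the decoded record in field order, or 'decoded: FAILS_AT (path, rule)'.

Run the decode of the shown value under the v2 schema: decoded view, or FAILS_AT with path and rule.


decoded: FAILS_AT (price, R1)

each type pair in Event: writer, then reader
decoding the Event value with the v2 reader:
  tier := "LOW"
  addr := null (absent, optional -> null)
  quantity := 100
  zip := null (absent, optional -> null)
  read fails at price under R1 (no fill)
  => FAILS_AT (price, R1)
the other Event changes do not affect what is asked:
  field checksum in record Audit: type bytes changed to string -> a verdict-level change on Event — the shown value reads the same
  removed field score from record Event (its key "score" joins the reserved list) -> triggers nothing under the printed rules; the Event answer is the same either way
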